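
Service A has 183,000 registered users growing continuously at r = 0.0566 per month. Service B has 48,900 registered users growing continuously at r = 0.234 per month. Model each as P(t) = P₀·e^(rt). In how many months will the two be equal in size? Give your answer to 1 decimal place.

183000·e^(0.0566t) = 48900·e^(0.234t)
183000/48900 = e^((0.234 − 0.0566)t) → ln(3.74233) = 0.1774·t
t = 1.31971 / 0.1774

t ≈ 7.4 months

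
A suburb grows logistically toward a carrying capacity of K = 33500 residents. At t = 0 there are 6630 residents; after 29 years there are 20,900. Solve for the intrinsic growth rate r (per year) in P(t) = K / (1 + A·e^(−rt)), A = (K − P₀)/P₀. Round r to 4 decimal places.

r ≈ 0.0657 per year

A = (33500 − 6630)/6630 = 4.05279
20900 = 33500/(1 + 4.05279·e^(−r·29)) → e^(−29r) = (1.60287 − 1)/4.05279 = 0.148755
r = −ln(0.148755)/29 = 1.90546/29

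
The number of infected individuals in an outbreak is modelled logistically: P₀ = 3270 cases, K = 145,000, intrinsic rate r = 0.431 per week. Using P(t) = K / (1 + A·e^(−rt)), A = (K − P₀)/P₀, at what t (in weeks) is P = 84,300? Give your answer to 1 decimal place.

A = (145000 − 3270)/3270 = 43.34251
84300 = 145000/(1 + 43.34251·e^(−0.431t)) → 1 + 43.34251·e^(−0.431t) = 1.72005
e^(−0.431t) = 0.016613 → t = ln(60.19396)/0.431 = 4.09757/0.431

t ≈ 9.5 weeks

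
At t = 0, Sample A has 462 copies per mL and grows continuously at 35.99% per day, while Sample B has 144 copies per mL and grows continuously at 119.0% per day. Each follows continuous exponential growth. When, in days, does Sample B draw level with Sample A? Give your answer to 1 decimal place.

462·e^(0.3599t) = 144·e^(1.19t)
462/144 = e^((1.19 − 0.3599)t) → ln(3.20833) = 0.8301·t
t = 1.16575 / 0.8301

t ≈ 1.4 days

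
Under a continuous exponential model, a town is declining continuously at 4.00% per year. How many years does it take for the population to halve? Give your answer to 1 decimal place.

half-life = ln(2) / |r| = 0.69315 / 0.04

half-life ≈ 17.3 years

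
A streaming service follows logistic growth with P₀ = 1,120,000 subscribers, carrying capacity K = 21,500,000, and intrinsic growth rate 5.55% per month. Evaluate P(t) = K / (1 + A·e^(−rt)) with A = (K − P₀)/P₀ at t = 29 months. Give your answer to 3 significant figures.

≈ 4,630,000 subscribers

A = (21500000 − 1120000)/1120000 = 18.19643
P(29) = 21500000 / (1 + 18.19643·e^(−0.0555·29)) = 21500000 / (1 + 18.19643·0.199988)
= 21500000 / 4.63906 ≈ 4634559.82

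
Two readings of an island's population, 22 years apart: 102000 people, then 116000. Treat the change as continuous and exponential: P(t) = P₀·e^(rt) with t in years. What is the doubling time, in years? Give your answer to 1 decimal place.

r = ln(116000/102000) / 22 = ln(1.13725) / 22 ≈ 0.005846 per year
doubling time = ln 2 / |r| = 0.69315 / 0.005846

doubling time ≈ 118.6 years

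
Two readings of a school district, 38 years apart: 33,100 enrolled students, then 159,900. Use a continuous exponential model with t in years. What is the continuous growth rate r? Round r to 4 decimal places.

159900 = 33100 · e^(r·38)
e^(38r) = 159900/33100 = 4.83082
r = ln(4.83082) / 38 = 1.57502 / 38

r ≈ 0.0414 per year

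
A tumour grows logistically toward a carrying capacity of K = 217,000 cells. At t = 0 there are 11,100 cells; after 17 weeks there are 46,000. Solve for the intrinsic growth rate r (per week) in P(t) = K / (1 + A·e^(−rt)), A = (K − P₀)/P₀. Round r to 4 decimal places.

r ≈ 0.0946 per week

A = (217000 − 11100)/11100 = 18.54955
46000 = 217000/(1 + 18.54955·e^(−r·17)) → e^(−17r) = (4.71739 − 1)/18.54955 = 0.200403
r = −ln(0.200403)/17 = 1.60742/17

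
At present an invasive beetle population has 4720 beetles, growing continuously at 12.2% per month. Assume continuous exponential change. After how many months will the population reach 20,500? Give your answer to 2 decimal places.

t ≈ 12.04 months

20500 = 4720 · e^(0.122·t)
t = ln(20500/4720) / 0.122 = ln(4.34322) / 0.122 = 1.46862 / 0.122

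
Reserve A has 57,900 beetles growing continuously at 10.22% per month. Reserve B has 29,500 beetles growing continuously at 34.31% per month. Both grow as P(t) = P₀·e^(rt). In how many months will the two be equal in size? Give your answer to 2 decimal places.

57900·e^(0.1022t) = 29500·e^(0.3431t)
57900/29500 = e^((0.3431 − 0.1022)t) → ln(1.96271) = 0.2409·t
t = 0.67433 / 0.2409

t ≈ 2.80 months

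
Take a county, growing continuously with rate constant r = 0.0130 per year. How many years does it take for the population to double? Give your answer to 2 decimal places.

doubling time = ln(2) / |r| = 0.69315 / 0.013

doubling time ≈ 53.32 years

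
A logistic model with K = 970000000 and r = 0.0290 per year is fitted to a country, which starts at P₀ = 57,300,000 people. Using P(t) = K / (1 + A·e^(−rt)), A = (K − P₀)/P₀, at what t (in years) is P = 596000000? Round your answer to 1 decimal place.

t ≈ 111.5 years

A = (970000000 − 57300000)/57300000 = 15.92845
596000000 = 970000000/(1 + 15.92845·e^(−0.029t)) → 1 + 15.92845·e^(−0.029t) = 1.62752
e^(−0.029t) = 0.039396 → t = ln(25.3833)/0.029 = 3.23409/0.029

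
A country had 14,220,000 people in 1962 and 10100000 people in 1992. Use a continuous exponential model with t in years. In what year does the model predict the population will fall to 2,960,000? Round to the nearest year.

year 2100

r = ln(10100000/14220000) / 30 = -0.34211/30 ≈ -0.011404 per year
t = ln(2960000/14220000) / r = -1.56946/-0.011404 ≈ 137.63 years after 1962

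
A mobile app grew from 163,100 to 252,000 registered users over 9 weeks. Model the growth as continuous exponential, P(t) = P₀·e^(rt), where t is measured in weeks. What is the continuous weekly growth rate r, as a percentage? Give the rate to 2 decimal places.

252000 = 163100 · e^(r·9)
e^(9r) = 252000/163100 = 1.54506
r = ln(1.54506) / 9 = 0.43507 / 9

r ≈ 4.83% per week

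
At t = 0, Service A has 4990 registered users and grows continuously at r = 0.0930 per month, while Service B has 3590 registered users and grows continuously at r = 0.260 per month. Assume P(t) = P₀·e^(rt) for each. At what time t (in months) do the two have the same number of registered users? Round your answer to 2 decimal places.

t ≈ 1.97 months

4990·e^(0.093t) = 3590·e^(0.26t)
4990/3590 = e^((0.26 − 0.093)t) → ln(1.38997) = 0.167·t
t = 0.32928 / 0.167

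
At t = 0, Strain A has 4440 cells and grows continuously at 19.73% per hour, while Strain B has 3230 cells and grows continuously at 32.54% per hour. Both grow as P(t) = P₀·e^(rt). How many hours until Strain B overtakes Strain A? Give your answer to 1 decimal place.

4440·e^(0.1973t) = 3230·e^(0.3254t)
4440/3230 = e^((0.3254 − 0.1973)t) → ln(1.37461) = 0.1281·t
t = 0.31817 / 0.1281

t ≈ 2.5 hours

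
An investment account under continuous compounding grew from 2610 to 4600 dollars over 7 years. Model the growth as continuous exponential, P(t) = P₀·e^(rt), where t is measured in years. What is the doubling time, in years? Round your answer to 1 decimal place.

r = ln(4600/2610) / 7 = ln(1.76245) / 7 ≈ 0.080958 per year
doubling time = ln 2 / |r| = 0.69315 / 0.080958

doubling time ≈ 8.6 years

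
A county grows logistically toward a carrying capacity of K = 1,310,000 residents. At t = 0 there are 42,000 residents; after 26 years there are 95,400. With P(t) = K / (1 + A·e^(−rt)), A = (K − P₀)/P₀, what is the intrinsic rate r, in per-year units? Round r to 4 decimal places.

r ≈ 0.0332 per year

A = (1310000 − 42000)/42000 = 30.19048
95400 = 1310000/(1 + 30.19048·e^(−r·26)) → e^(−26r) = (13.73166 − 1)/30.19048 = 0.421711
r = −ln(0.421711)/26 = 0.86344/26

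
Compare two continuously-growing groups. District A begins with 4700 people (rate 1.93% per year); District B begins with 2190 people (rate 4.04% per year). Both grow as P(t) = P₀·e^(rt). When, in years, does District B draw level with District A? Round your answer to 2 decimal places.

4700·e^(0.0193t) = 2190·e^(0.0404t)
4700/2190 = e^((0.0404 − 0.0193)t) → ln(2.14612) = 0.0211·t
t = 0.76366 / 0.0211

t ≈ 36.19 years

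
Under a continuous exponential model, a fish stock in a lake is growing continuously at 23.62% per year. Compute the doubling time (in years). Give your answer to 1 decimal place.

doubling time = ln(2) / |r| = 0.69315 / 0.2362

doubling time ≈ 2.9 years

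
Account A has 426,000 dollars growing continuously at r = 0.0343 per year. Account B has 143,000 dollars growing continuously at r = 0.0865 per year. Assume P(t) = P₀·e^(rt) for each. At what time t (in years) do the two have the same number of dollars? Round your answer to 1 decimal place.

426000·e^(0.0343t) = 143000·e^(0.0865t)
426000/143000 = e^((0.0865 − 0.0343)t) → ln(2.97902) = 0.0522·t
t = 1.09159 / 0.0522

t ≈ 20.9 years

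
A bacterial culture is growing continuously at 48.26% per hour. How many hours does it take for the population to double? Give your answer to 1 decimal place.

doubling time ≈ 1.4 hours

doubling time = ln(2) / |r| = 0.69315 / 0.4826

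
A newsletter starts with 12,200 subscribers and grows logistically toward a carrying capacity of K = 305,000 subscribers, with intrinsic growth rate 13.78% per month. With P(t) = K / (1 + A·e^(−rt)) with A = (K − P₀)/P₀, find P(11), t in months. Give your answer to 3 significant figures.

≈ 48,600 subscribers

A = (305000 − 12200)/12200 = 24
P(11) = 305000 / (1 + 24·e^(−0.1378·11)) = 305000 / (1 + 24·0.219632)
= 305000 / 6.27118 ≈ 48635.2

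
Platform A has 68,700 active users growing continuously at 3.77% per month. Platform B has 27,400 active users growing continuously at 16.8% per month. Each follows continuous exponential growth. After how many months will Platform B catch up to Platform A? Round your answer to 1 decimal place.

t ≈ 7.1 months

68700·e^(0.0377t) = 27400·e^(0.168t)
68700/27400 = e^((0.168 − 0.0377)t) → ln(2.5073) = 0.1303·t
t = 0.91921 / 0.1303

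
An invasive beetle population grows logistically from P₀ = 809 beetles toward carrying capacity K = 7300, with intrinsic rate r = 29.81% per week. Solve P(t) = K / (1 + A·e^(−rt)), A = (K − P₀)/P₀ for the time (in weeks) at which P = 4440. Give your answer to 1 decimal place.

A = (7300 − 809)/809 = 8.02349
4440 = 7300/(1 + 8.02349·e^(−0.2981t)) → 1 + 8.02349·e^(−0.2981t) = 1.64414
e^(−0.2981t) = 0.080282 → t = ln(12.45604)/0.2981 = 2.52221/0.2981

t ≈ 8.5 weeks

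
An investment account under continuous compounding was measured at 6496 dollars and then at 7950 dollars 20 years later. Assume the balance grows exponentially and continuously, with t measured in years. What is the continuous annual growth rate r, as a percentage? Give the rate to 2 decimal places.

7950 = 6496 · e^(r·20)
e^(20r) = 7950/6496 = 1.22383
r = ln(1.22383) / 20 = 0.20199 / 20

r ≈ 1.01% per year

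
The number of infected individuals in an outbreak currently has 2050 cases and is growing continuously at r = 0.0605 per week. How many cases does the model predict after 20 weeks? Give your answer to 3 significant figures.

P(20) = 2050 · e^(0.0605·20) = 2050 · e^(1.21)
= 2050 · 3.35348 ≈ 6874.64

≈ 6,870 cases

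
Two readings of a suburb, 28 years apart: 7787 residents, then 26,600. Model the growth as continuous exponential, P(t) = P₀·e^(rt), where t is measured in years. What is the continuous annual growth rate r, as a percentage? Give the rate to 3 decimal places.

r ≈ 4.387% per year

26600 = 7787 · e^(r·28)
e^(28r) = 26600/7787 = 3.41595
r = ln(3.41595) / 28 = 1.22846 / 28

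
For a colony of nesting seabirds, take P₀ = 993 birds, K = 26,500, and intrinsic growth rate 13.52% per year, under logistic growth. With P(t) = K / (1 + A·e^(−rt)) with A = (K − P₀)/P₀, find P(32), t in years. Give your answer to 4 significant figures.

A = (26500 − 993)/993 = 25.68681
P(32) = 26500 / (1 + 25.68681·e^(−0.1352·32)) = 26500 / (1 + 25.68681·0.013215)
= 26500 / 1.33945 ≈ 19784.21

≈ 19,780 birds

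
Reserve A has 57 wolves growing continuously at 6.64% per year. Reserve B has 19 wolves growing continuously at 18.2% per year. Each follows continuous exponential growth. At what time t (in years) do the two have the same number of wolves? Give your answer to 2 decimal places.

t ≈ 9.50 years

57·e^(0.0664t) = 19·e^(0.182t)
57/19 = e^((0.182 − 0.0664)t) → ln(3) = 0.1156·t
t = 1.09861 / 0.1156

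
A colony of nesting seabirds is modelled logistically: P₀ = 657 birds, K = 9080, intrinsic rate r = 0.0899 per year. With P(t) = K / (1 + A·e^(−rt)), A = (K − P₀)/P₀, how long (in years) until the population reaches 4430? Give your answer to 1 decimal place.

t ≈ 27.8 years

A = (9080 − 657)/657 = 12.8204
4430 = 9080/(1 + 12.8204·e^(−0.0899t)) → 1 + 12.8204·e^(−0.0899t) = 2.04966
e^(−0.0899t) = 0.081874 → t = ln(12.21384)/0.0899 = 2.50257/0.0899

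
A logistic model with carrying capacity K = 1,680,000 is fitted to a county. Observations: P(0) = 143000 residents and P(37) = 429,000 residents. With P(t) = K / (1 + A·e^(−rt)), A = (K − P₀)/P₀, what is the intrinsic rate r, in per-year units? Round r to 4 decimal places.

A = (1680000 − 143000)/143000 = 10.74825
429000 = 1680000/(1 + 10.74825·e^(−r·37)) → e^(−37r) = (3.91608 − 1)/10.74825 = 0.271308
r = −ln(0.271308)/37 = 1.3045/37

r ≈ 0.0353 per year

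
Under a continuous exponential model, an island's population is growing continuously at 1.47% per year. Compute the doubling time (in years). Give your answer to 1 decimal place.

doubling time ≈ 47.2 years

doubling time = ln(2) / |r| = 0.69315 / 0.0147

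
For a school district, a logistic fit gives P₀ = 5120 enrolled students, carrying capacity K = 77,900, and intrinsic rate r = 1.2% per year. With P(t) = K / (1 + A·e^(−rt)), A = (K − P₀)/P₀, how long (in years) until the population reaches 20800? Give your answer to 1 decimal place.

A = (77900 − 5120)/5120 = 14.21484
20800 = 77900/(1 + 14.21484·e^(−0.012t)) → 1 + 14.21484·e^(−0.012t) = 3.74519
e^(−0.012t) = 0.193122 → t = ln(5.17809)/0.012 = 1.64444/0.012

t ≈ 137.0 years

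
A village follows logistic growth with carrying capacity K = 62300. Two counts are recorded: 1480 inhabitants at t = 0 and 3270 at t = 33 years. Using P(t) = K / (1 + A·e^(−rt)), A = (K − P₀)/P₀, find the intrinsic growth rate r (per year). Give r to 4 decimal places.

A = (62300 − 1480)/1480 = 41.09459
3270 = 62300/(1 + 41.09459·e^(−r·33)) → e^(−33r) = (19.05199 − 1)/41.09459 = 0.439279
r = −ln(0.439279)/33 = 0.82262/33

r ≈ 0.0249 per year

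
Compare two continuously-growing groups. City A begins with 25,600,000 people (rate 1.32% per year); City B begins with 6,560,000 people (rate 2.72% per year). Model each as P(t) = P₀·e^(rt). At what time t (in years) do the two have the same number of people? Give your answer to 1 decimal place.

25600000·e^(0.0132t) = 6560000·e^(0.0272t)
25600000/6560000 = e^((0.0272 − 0.0132)t) → ln(3.90244) = 0.014·t
t = 1.3616 / 0.014

t ≈ 97.3 years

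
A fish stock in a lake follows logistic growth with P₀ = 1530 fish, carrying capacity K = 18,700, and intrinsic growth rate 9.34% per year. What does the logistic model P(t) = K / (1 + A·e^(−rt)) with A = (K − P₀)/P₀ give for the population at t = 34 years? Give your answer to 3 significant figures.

≈ 12,700 fish

A = (18700 − 1530)/1530 = 11.22222
P(34) = 18700 / (1 + 11.22222·e^(−0.0934·34)) = 18700 / (1 + 11.22222·0.041769)
= 18700 / 1.46874 ≈ 12731.99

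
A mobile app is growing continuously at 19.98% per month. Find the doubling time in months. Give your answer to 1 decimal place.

doubling time = ln(2) / |r| = 0.69315 / 0.1998

doubling time ≈ 3.5 months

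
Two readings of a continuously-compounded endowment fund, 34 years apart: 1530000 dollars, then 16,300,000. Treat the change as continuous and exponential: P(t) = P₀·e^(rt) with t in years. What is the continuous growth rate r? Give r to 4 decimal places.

16300000 = 1530000 · e^(r·34)
e^(34r) = 16300000/1530000 = 10.65359
r = ln(10.65359) / 34 = 2.3659 / 34

r ≈ 0.0696 per year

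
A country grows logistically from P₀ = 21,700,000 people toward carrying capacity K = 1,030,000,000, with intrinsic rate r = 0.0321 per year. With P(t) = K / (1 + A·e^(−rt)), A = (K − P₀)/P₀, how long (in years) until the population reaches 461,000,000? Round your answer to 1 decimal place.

t ≈ 113.0 years

A = (1030000000 − 21700000)/21700000 = 46.46544
461000000 = 1030000000/(1 + 46.46544·e^(−0.0321t)) → 1 + 46.46544·e^(−0.0321t) = 2.23427
e^(−0.0321t) = 0.026563 → t = ln(37.64599)/0.0321 = 3.62823/0.0321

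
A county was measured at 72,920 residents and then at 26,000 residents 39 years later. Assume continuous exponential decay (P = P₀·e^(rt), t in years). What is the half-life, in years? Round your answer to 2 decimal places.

half-life ≈ 26.21 years

r = ln(26000/72920) / 39 = ln(0.35656) / 39 ≈ -0.026443 per year
half-life = ln 2 / |r| = 0.69315 / 0.026443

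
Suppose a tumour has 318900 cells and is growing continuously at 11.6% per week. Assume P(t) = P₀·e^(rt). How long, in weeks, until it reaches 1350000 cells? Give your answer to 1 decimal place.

t ≈ 12.4 weeks

1350000 = 318900 · e^(0.116·t)
t = ln(1350000/318900) / 0.116 = ln(4.2333) / 0.116 = 1.44298 / 0.116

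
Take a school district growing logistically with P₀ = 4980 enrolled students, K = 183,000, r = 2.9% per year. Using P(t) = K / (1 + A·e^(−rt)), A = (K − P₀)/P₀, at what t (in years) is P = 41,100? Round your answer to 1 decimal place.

t ≈ 80.6 years

A = (183000 − 4980)/4980 = 35.74699
41100 = 183000/(1 + 35.74699·e^(−0.029t)) → 1 + 35.74699·e^(−0.029t) = 4.45255
e^(−0.029t) = 0.096583 → t = ln(10.35378)/0.029 = 2.33735/0.029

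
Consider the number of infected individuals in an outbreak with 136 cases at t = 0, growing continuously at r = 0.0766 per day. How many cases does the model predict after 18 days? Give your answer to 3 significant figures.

≈ 540 cases

P(18) = 136 · e^(0.0766·18) = 136 · e^(1.3788)
= 136 · 3.97013 ≈ 539.94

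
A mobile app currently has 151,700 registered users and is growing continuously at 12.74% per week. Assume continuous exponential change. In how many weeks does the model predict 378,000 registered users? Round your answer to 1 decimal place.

378000 = 151700 · e^(0.1274·t)
t = ln(378000/151700) / 0.1274 = ln(2.49176) / 0.1274 = 0.91299 / 0.1274

t ≈ 7.2 weeks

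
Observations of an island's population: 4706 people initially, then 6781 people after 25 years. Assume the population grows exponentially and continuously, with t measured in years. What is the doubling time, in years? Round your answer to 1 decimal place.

r = ln(6781/4706) / 25 = ln(1.44093) / 25 ≈ 0.014611 per year
doubling time = ln 2 / |r| = 0.69315 / 0.014611

doubling time ≈ 47.4 years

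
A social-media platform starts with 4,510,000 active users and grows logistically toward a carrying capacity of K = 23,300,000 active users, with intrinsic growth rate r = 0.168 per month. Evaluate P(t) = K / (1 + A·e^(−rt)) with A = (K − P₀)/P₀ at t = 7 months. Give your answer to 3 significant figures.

A = (23300000 − 4510000)/4510000 = 4.1663
P(7) = 23300000 / (1 + 4.1663·e^(−0.168·7)) = 23300000 / (1 + 4.1663·0.30851)
= 23300000 / 2.28535 ≈ 10195394.35

≈ 10,200,000 active users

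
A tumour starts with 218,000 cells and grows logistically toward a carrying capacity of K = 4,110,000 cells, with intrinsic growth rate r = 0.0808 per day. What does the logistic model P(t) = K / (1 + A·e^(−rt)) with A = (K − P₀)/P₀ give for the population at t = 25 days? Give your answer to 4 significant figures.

≈ 1,220,000 cells

A = (4110000 − 218000)/218000 = 17.85321
P(25) = 4110000 / (1 + 17.85321·e^(−0.0808·25)) = 4110000 / (1 + 17.85321·0.132655)
= 4110000 / 3.36833 ≈ 1220190.68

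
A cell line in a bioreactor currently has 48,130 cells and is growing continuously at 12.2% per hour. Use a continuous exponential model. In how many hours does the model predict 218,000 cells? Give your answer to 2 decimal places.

t ≈ 12.38 hours

218000 = 48130 · e^(0.122·t)
t = ln(218000/48130) / 0.122 = ln(4.5294) / 0.122 = 1.51059 / 0.122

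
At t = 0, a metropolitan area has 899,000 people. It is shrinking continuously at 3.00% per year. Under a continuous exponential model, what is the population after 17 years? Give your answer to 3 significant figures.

≈ 540,000 people

P(17) = 899000 · e^(-0.03·17) = 899000 · e^(-0.51)
= 899000 · 0.6005 ≈ 539845.53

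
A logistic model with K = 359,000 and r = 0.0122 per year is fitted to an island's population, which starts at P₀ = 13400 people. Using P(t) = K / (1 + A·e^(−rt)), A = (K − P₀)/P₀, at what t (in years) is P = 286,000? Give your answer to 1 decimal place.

t ≈ 378.3 years

A = (359000 − 13400)/13400 = 25.79104
286000 = 359000/(1 + 25.79104·e^(−0.0122t)) → 1 + 25.79104·e^(−0.0122t) = 1.25524
e^(−0.0122t) = 0.009897 → t = ln(101.04437)/0.0122 = 4.61556/0.0122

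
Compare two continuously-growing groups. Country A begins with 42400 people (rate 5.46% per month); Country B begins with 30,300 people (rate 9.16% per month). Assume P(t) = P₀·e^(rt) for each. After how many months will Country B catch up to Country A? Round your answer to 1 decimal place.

t ≈ 9.1 months

42400·e^(0.0546t) = 30300·e^(0.0916t)
42400/30300 = e^((0.0916 − 0.0546)t) → ln(1.39934) = 0.037·t
t = 0.336 / 0.037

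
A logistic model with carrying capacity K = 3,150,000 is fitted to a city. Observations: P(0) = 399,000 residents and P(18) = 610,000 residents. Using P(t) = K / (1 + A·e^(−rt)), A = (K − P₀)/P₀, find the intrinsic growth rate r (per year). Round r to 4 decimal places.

A = (3150000 − 399000)/399000 = 6.89474
610000 = 3150000/(1 + 6.89474·e^(−r·18)) → e^(−18r) = (5.16393 − 1)/6.89474 = 0.603929
r = −ln(0.603929)/18 = 0.5043/18

r ≈ 0.0280 per year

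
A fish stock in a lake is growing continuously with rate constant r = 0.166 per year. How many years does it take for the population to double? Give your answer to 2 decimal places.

doubling time ≈ 4.18 years

doubling time = ln(2) / |r| = 0.69315 / 0.166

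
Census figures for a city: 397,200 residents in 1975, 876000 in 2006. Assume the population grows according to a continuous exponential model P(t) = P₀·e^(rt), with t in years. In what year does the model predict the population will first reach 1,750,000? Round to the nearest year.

year 2033

r = ln(876000/397200) / 31 = 0.79093/31 ≈ 0.025514 per year
t = ln(1750000/397200) / r = 1.48293/0.025514 ≈ 58.12 years after 1975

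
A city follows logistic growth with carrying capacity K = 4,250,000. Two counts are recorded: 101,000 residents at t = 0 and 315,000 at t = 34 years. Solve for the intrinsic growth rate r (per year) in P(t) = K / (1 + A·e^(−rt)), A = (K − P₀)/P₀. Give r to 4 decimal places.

r ≈ 0.0350 per year

A = (4250000 − 101000)/101000 = 41.07921
315000 = 4250000/(1 + 41.07921·e^(−r·34)) → e^(−34r) = (13.49206 − 1)/41.07921 = 0.304097
r = −ln(0.304097)/34 = 1.19041/34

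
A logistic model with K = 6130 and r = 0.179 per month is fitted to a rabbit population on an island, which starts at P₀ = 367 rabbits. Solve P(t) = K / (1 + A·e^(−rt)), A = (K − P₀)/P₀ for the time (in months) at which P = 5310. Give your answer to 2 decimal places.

A = (6130 − 367)/367 = 15.703
5310 = 6130/(1 + 15.703·e^(−0.179t)) → 1 + 15.703·e^(−0.179t) = 1.15443
e^(−0.179t) = 0.009834 → t = ln(101.68648)/0.179 = 4.62189/0.179

t ≈ 25.82 months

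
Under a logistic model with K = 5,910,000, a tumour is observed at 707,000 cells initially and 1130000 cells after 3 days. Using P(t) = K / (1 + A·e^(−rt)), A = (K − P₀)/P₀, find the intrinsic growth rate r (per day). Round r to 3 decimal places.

A = (5910000 − 707000)/707000 = 7.35926
1130000 = 5910000/(1 + 7.35926·e^(−r·3)) → e^(−3r) = (5.23009 − 1)/7.35926 = 0.574798
r = −ln(0.574798)/3 = 0.55374/3

r ≈ 0.185 per day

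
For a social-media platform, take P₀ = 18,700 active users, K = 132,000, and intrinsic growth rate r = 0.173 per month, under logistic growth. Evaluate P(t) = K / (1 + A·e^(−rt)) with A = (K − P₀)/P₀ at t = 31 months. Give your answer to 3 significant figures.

≈ 128,000 active users

A = (132000 − 18700)/18700 = 6.05882
P(31) = 132000 / (1 + 6.05882·e^(−0.173·31)) = 132000 / (1 + 6.05882·0.004687)
= 132000 / 1.0284 ≈ 128355.14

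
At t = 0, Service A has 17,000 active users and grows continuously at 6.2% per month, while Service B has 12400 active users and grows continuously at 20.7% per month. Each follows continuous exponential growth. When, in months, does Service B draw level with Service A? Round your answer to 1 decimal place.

t ≈ 2.2 months

17000·e^(0.062t) = 12400·e^(0.207t)
17000/12400 = e^((0.207 − 0.062)t) → ln(1.37097) = 0.145·t
t = 0.31552 / 0.145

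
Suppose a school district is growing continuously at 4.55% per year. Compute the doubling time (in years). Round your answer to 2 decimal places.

doubling time = ln(2) / |r| = 0.69315 / 0.0455

doubling time ≈ 15.23 years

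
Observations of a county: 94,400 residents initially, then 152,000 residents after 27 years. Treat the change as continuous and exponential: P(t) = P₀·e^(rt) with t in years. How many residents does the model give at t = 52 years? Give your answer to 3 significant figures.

≈ 236,000 residents

r = ln(152000/94400) / 27 ≈ 0.017642 per year
P(52) = 94400 · e^(0.017642·52) = 94400 · 2.50276 ≈ 236260.63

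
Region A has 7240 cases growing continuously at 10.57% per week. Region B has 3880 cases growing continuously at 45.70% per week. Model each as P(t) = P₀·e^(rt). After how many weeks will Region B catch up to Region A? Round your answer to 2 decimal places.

t ≈ 1.78 weeks

7240·e^(0.1057t) = 3880·e^(0.457t)
7240/3880 = e^((0.457 − 0.1057)t) → ln(1.86598) = 0.3513·t
t = 0.62379 / 0.3513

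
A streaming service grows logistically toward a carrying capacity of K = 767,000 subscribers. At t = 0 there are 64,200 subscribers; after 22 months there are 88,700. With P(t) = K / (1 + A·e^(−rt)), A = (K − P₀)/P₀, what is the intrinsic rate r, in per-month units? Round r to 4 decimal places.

r ≈ 0.0163 per month

A = (767000 − 64200)/64200 = 10.94704
88700 = 767000/(1 + 10.94704·e^(−r·22)) → e^(−22r) = (8.64713 − 1)/10.94704 = 0.698556
r = −ln(0.698556)/22 = 0.35874/22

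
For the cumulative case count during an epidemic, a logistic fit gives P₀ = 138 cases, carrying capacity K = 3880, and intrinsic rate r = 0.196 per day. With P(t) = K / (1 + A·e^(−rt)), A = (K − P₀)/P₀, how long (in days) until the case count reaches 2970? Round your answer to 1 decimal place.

t ≈ 22.9 days

A = (3880 − 138)/138 = 27.11594
2970 = 3880/(1 + 27.11594·e^(−0.196t)) → 1 + 27.11594·e^(−0.196t) = 1.3064
e^(−0.196t) = 0.0113 → t = ln(88.49928)/0.196 = 4.48299/0.196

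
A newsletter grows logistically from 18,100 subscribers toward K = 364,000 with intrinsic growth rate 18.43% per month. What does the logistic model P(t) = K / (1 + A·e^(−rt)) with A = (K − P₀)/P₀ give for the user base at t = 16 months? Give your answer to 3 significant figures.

A = (364000 − 18100)/18100 = 19.1105
P(16) = 364000 / (1 + 19.1105·e^(−0.1843·16)) = 364000 / (1 + 19.1105·0.052403)
= 364000 / 2.00144 ≈ 181869.16

≈ 182,000 subscribers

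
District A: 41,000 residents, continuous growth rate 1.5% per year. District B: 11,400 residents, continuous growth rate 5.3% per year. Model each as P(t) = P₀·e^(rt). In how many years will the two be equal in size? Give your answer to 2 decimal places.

41000·e^(0.015t) = 11400·e^(0.053t)
41000/11400 = e^((0.053 − 0.015)t) → ln(3.59649) = 0.038·t
t = 1.27996 / 0.038

t ≈ 33.68 years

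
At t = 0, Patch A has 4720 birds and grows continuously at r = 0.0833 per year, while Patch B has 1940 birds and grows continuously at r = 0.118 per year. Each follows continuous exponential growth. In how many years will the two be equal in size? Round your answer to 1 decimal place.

4720·e^(0.0833t) = 1940·e^(0.118t)
4720/1940 = e^((0.118 − 0.0833)t) → ln(2.43299) = 0.0347·t
t = 0.88912 / 0.0347

t ≈ 25.6 years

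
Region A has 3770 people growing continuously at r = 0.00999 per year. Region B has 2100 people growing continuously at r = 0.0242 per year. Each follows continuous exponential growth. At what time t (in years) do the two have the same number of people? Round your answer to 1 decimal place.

3770·e^(0.00999t) = 2100·e^(0.0242t)
3770/2100 = e^((0.0242 − 0.00999)t) → ln(1.79524) = 0.01421·t
t = 0.58514 / 0.01421

t ≈ 41.2 years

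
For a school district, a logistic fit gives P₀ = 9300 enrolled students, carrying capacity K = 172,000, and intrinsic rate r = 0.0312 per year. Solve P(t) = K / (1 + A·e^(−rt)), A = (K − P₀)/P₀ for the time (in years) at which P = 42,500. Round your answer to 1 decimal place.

t ≈ 56.0 years

A = (172000 − 9300)/9300 = 17.49462
42500 = 172000/(1 + 17.49462·e^(−0.0312t)) → 1 + 17.49462·e^(−0.0312t) = 4.04706
e^(−0.0312t) = 0.174171 → t = ln(5.74148)/0.0312 = 1.74772/0.0312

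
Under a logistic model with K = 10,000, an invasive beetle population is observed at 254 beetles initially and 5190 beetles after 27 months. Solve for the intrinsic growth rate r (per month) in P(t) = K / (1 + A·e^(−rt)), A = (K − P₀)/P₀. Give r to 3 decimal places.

r ≈ 0.138 per month

A = (10000 − 254)/254 = 38.37008
5190 = 10000/(1 + 38.37008·e^(−r·27)) → e^(−27r) = (1.92678 − 1)/38.37008 = 0.024154
r = −ln(0.024154)/27 = 3.72331/27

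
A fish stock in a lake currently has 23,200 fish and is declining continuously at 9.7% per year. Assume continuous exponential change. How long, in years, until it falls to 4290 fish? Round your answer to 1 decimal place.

4290 = 23200 · e^(-0.097·t)
t = ln(4290/23200) / -0.097 = ln(0.18491) / -0.097 = -1.68787 / -0.097

t ≈ 17.4 years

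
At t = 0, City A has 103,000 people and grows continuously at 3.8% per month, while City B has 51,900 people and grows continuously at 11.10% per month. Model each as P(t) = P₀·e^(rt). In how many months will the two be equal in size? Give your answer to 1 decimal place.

t ≈ 9.4 months

103000·e^(0.038t) = 51900·e^(0.111t)
103000/51900 = e^((0.111 − 0.038)t) → ln(1.98459) = 0.073·t
t = 0.68541 / 0.073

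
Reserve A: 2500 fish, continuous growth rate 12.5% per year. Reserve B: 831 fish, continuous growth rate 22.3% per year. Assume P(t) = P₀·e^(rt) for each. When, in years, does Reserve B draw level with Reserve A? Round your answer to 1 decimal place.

t ≈ 11.2 years

2500·e^(0.125t) = 831·e^(0.223t)
2500/831 = e^((0.223 − 0.125)t) → ln(3.00842) = 0.098·t
t = 1.10142 / 0.098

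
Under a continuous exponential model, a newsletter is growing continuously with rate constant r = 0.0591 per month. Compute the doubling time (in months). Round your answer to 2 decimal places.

doubling time = ln(2) / |r| = 0.69315 / 0.0591

doubling time ≈ 11.73 months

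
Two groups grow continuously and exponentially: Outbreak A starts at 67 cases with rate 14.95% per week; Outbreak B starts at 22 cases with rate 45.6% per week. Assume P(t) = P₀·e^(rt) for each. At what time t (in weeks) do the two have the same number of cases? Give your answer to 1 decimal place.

t ≈ 3.6 weeks

67·e^(0.1495t) = 22·e^(0.456t)
67/22 = e^((0.456 − 0.1495)t) → ln(3.04545) = 0.3065·t
t = 1.11365 / 0.3065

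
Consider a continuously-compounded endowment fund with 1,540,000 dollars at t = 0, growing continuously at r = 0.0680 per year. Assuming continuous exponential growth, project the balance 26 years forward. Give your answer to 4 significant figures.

P(26) = 1540000 · e^(0.068·26) = 1540000 · e^(1.768)
= 1540000 · 5.85912 ≈ 9023050.02

≈ 9,023,000 dollars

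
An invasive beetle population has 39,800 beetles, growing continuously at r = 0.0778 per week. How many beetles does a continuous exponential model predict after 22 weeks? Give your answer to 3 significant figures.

≈ 220,000 beetles

P(22) = 39800 · e^(0.0778·22) = 39800 · e^(1.7116)
= 39800 · 5.53781 ≈ 220405.03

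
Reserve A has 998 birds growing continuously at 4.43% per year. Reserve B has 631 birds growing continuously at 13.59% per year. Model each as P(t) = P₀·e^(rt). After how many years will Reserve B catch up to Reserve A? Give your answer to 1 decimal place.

t ≈ 5.0 years

998·e^(0.0443t) = 631·e^(0.1359t)
998/631 = e^((0.1359 − 0.0443)t) → ln(1.58162) = 0.0916·t
t = 0.45845 / 0.0916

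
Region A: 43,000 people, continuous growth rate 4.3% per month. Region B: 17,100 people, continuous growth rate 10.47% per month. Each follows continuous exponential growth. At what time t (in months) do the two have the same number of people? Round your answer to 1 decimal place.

t ≈ 14.9 months

43000·e^(0.043t) = 17100·e^(0.1047t)
43000/17100 = e^((0.1047 − 0.043)t) → ln(2.51462) = 0.0617·t
t = 0.92212 / 0.0617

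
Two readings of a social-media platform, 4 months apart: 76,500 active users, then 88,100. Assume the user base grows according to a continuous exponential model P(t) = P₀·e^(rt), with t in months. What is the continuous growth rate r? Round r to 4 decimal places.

r ≈ 0.0353 per month

88100 = 76500 · e^(r·4)
e^(4r) = 88100/76500 = 1.15163
r = ln(1.15163) / 4 = 0.14118 / 4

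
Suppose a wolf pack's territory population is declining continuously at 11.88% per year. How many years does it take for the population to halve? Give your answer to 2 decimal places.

half-life ≈ 5.83 years

half-life = ln(2) / |r| = 0.69315 / 0.1188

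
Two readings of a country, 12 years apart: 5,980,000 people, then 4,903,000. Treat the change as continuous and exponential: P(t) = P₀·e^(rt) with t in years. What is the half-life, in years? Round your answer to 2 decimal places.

r = ln(4903000/5980000) / 12 = ln(0.8199) / 12 ≈ -0.016548 per year
half-life = ln 2 / |r| = 0.69315 / 0.016548

half-life ≈ 41.89 years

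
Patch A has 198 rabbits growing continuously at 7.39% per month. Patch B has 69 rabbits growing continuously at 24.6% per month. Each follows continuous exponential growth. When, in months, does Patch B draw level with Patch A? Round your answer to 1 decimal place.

198·e^(0.0739t) = 69·e^(0.246t)
198/69 = e^((0.246 − 0.0739)t) → ln(2.86957) = 0.1721·t
t = 1.05416 / 0.1721

t ≈ 6.1 months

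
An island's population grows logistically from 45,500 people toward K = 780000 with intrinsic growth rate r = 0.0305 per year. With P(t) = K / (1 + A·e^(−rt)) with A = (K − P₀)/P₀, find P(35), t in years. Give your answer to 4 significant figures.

A = (780000 − 45500)/45500 = 16.14286
P(35) = 780000 / (1 + 16.14286·e^(−0.0305·35)) = 780000 / (1 + 16.14286·0.343867)
= 780000 / 6.551 ≈ 119065.83

≈ 119,100 people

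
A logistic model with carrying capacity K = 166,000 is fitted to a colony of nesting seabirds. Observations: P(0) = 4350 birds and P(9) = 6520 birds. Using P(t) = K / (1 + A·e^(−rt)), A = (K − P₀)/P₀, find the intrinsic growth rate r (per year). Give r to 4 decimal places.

r ≈ 0.0465 per year

A = (166000 − 4350)/4350 = 37.16092
6520 = 166000/(1 + 37.16092·e^(−r·9)) → e^(−9r) = (25.46012 − 1)/37.16092 = 0.658222
r = −ln(0.658222)/9 = 0.41821/9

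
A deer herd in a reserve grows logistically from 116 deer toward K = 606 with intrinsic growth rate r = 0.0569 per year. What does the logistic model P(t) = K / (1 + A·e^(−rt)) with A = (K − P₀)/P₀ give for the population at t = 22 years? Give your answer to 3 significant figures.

A = (606 − 116)/116 = 4.22414
P(22) = 606 / (1 + 4.22414·e^(−0.0569·22)) = 606 / (1 + 4.22414·0.28599)
= 606 / 2.20806 ≈ 274.45

≈ 274 deer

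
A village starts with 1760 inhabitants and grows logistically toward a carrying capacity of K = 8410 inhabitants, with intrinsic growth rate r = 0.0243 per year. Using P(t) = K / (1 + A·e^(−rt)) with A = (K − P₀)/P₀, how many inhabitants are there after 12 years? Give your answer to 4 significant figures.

≈ 2,200 inhabitants

A = (8410 − 1760)/1760 = 3.77841
P(12) = 8410 / (1 + 3.77841·e^(−0.0243·12)) = 8410 / (1 + 3.77841·0.747067)
= 8410 / 3.82273 ≈ 2200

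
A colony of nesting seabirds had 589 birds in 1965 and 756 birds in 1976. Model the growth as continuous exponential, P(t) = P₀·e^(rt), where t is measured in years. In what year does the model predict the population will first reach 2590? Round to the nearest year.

year 2030

r = ln(756/589) / 11 = 0.24962/11 ≈ 0.022692 per year
t = ln(2590/589) / r = 1.48099/0.022692 ≈ 65.26 years after 1965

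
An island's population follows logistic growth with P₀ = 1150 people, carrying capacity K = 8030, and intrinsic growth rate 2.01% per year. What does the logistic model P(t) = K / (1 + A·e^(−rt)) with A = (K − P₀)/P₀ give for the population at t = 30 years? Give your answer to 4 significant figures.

≈ 1,879 people

A = (8030 − 1150)/1150 = 5.98261
P(30) = 8030 / (1 + 5.98261·e^(−0.0201·30)) = 8030 / (1 + 5.98261·0.547168)
= 8030 / 4.27349 ≈ 1879.03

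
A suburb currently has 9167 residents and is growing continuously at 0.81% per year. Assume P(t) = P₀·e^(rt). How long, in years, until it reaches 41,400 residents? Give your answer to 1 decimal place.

t ≈ 186.1 years

41400 = 9167 · e^(0.0081·t)
t = ln(41400/9167) / 0.0081 = ln(4.5162) / 0.0081 = 1.50767 / 0.0081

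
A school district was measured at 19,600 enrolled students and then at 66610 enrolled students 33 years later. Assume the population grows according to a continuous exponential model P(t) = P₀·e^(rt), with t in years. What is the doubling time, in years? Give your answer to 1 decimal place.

doubling time ≈ 18.7 years

r = ln(66610/19600) / 33 = ln(3.39847) / 33 ≈ 0.03707 per year
doubling time = ln 2 / |r| = 0.69315 / 0.03707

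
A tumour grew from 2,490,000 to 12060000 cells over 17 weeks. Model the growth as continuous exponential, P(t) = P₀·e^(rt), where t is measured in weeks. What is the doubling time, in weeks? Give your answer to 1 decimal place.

r = ln(12060000/2490000) / 17 = ln(4.84337) / 17 ≈ 0.092801 per week
doubling time = ln 2 / |r| = 0.69315 / 0.092801

doubling time ≈ 7.5 weeks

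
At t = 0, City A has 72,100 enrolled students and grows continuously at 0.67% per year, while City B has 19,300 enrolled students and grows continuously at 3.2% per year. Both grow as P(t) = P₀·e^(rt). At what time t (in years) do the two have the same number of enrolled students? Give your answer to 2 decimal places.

72100·e^(0.0067t) = 19300·e^(0.032t)
72100/19300 = e^((0.032 − 0.0067)t) → ln(3.73575) = 0.0253·t
t = 1.31795 / 0.0253

t ≈ 52.09 years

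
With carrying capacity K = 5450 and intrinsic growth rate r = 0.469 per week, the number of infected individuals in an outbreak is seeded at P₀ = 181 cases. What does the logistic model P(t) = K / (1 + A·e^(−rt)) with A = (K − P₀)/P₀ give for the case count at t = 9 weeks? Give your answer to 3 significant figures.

A = (5450 − 181)/181 = 29.1105
P(9) = 5450 / (1 + 29.1105·e^(−0.469·9)) = 5450 / (1 + 29.1105·0.014684)
= 5450 / 1.42746 ≈ 3817.98

≈ 3,820 cases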